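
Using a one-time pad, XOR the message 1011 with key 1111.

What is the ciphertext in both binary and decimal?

Step 1: Write out the XOR operation bit by bit:
  Message: 1011
  Key:     1111
  XOR:     0100
Step 2: Convert to decimal: 0100 = 4.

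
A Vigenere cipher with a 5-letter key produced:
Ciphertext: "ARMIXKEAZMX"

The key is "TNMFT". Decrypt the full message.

Step 1: Key 'TNMFT' has length 5. Extended key: TNMFTTNMFTT
Step 2: Decrypt each position:
  A(0) - T(19) = 7 = H
  R(17) - N(13) = 4 = E
  M(12) - M(12) = 0 = A
  I(8) - F(5) = 3 = D
  X(23) - T(19) = 4 = E
  K(10) - T(19) = 17 = R
  E(4) - N(13) = 17 = R
  A(0) - M(12) = 14 = O
  Z(25) - F(5) = 20 = U
  M(12) - T(19) = 19 = T
  X(23) - T(19) = 4 = E
Plaintext: HEADERROUTE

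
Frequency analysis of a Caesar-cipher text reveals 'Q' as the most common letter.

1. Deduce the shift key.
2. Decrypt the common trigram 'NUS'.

Step 1: In English, 'E' is the most frequent letter (12.7%).
Step 2: The most frequent ciphertext letter is 'Q' (position 16).
Step 3: Shift = (16 - 4) mod 26 = 12.
Step 4: Decrypt 'NUS' by shifting back 12:
  N -> B
  U -> I
  S -> G
Step 5: 'NUS' decrypts to 'BIG'.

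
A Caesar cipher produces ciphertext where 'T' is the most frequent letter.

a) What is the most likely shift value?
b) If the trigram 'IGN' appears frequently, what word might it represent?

Step 1: In English, 'E' is the most frequent letter (12.7%).
Step 2: The most frequent ciphertext letter is 'T' (position 19).
Step 3: Shift = (19 - 4) mod 26 = 15.
Step 4: Decrypt 'IGN' by shifting back 15:
  I -> T
  G -> R
  N -> Y
Step 5: 'IGN' decrypts to 'TRY'.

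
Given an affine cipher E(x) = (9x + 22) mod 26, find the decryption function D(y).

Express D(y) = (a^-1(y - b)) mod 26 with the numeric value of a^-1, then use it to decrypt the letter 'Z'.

Step 1: Find a^-1, the modular inverse of 9 mod 26.
Step 2: We need 9 * a^-1 = 1 (mod 26).
Step 3: 9 * 3 = 27 = 1 * 26 + 1, so a^-1 = 3.
Step 4: D(y) = 3(y - 22) mod 26.
Step 5: Apply to 'Z' (y = 25): D(25) = 3 * (25 - 22) mod 26 = 3 * 3 mod 26 = 9 -> 'J'.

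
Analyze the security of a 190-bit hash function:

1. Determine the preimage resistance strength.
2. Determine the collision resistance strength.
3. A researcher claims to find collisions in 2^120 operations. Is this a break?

Step 1: Preimage resistance requires brute-force of 2^190 operations.
Step 2: Collision resistance (birthday bound) = 2^(190/2) = 2^95.
Step 3: The claimed attack costs 2^120 operations.
Step 4: Since 2^120 >= 2^95, the claimed attack is no faster than the generic birthday attack, so this does not break collision resistance.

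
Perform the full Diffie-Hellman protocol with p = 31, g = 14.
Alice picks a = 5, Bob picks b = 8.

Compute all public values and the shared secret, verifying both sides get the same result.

Step 1: A = g^a mod p = 14^5 mod 31 = 5.
Step 2: B = g^b mod p = 14^8 mod 31 = 18.
Step 3: Alice computes s = B^a mod p = 18^5 mod 31 = 25.
Step 4: Bob computes s = A^b mod p = 5^8 mod 31 = 25.
Both sides agree: shared secret = 25.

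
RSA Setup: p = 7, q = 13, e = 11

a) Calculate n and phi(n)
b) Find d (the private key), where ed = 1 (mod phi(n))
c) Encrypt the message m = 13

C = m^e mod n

Step 1: n = 7 * 13 = 91.
Step 2: phi(n) = (7-1)(13-1) = 6 * 12 = 72.
Step 3: Find d = 11^(-1) mod 72 = 59.
  Verify: 11 * 59 = 649 = 1 (mod 72).
Step 4: C = 13^11 mod 91 = 13.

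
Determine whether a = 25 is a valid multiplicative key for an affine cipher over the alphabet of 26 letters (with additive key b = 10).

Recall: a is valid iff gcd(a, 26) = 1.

Step 1: Compute gcd(25, 26).
Step 2: gcd(25, 26) = 1.
Since gcd = 1, 25 is coprime with 26, so it is a valid key.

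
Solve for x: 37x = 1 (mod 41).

Step 1: We need x such that 37 * x = 1 (mod 41).
Step 2: Using the extended Euclidean algorithm or trial:
  37 * 10 = 370 = 9 * 41 + 1.
Step 3: Since 370 mod 41 = 1, the inverse is x = 10.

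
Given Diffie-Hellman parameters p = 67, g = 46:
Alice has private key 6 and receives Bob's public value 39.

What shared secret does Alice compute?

Step 1: s = B^a mod p = 39^6 mod 67.
  39^1 mod 67 = 39
  39^2 mod 67 = (39 * 39) mod 67 = 47
  39^3 mod 67 = (47 * 39) mod 67 = 24
  39^4 mod 67 = (24 * 39) mod 67 = 65
  39^5 mod 67 = (65 * 39) mod 67 = 56
  39^6 mod 67 = (56 * 39) mod 67 = 40
Result: shared secret = 40.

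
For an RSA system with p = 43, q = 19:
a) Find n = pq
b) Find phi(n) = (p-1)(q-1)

Step 1: n = p * q = 43 * 19 = 817.
Step 2: phi(n) = (p-1)(q-1) = 42 * 18 = 756.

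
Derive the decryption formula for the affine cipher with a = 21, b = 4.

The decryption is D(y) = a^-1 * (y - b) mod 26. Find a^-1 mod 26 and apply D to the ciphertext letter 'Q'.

Step 1: Find a^-1, the modular inverse of 21 mod 26.
Step 2: We need 21 * a^-1 = 1 (mod 26).
Step 3: 21 * 5 = 105 = 4 * 26 + 1, so a^-1 = 5.
Step 4: D(y) = 5(y - 4) mod 26.
Step 5: Apply to 'Q' (y = 16): D(16) = 5 * (16 - 4) mod 26 = 5 * 12 mod 26 = 8 -> 'I'.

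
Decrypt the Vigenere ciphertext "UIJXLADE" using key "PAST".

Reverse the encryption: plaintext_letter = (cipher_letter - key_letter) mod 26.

Step 1: Extend key: PASTPAST
Step 2: Decrypt each letter (c - k) mod 26:
  U(20) - P(15) = (20-15) mod 26 = 5 = F
  I(8) - A(0) = (8-0) mod 26 = 8 = I
  J(9) - S(18) = (9-18) mod 26 = 17 = R
  X(23) - T(19) = (23-19) mod 26 = 4 = E
  L(11) - P(15) = (11-15) mod 26 = 22 = W
  A(0) - A(0) = (0-0) mod 26 = 0 = A
  D(3) - S(18) = (3-18) mod 26 = 11 = L
  E(4) - T(19) = (4-19) mod 26 = 11 = L
Plaintext: FIREWALL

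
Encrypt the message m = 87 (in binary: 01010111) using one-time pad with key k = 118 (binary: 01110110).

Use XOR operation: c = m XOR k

Step 1: Write out the XOR operation bit by bit:
  Message: 01010111
  Key:     01110110
  XOR:     00100001
Step 2: Convert to decimal: 00100001 = 33.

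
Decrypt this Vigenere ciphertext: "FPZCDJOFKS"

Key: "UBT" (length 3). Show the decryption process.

Step 1: Key 'UBT' has length 3. Extended key: UBTUBTUBTU
Step 2: Decrypt each position:
  F(5) - U(20) = 11 = L
  P(15) - B(1) = 14 = O
  Z(25) - T(19) = 6 = G
  C(2) - U(20) = 8 = I
  D(3) - B(1) = 2 = C
  J(9) - T(19) = 16 = Q
  O(14) - U(20) = 20 = U
  F(5) - B(1) = 4 = E
  K(10) - T(19) = 17 = R
  S(18) - U(20) = 24 = Y
Plaintext: LOGICQUERY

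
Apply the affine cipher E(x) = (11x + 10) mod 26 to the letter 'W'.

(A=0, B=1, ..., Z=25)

Step 1: Convert 'W' to number: x = 22.
Step 2: E(22) = (11 * 22 + 10) mod 26 = 252 mod 26 = 18.
Step 3: Convert 18 back to letter: S.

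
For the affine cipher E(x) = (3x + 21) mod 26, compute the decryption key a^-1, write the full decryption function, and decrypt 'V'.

Step 1: Find a^-1, the modular inverse of 3 mod 26.
Step 2: We need 3 * a^-1 = 1 (mod 26).
Step 3: 3 * 9 = 27 = 1 * 26 + 1, so a^-1 = 9.
Step 4: D(y) = 9(y - 21) mod 26.
Step 5: Apply to 'V' (y = 21): D(21) = 9 * (21 - 21) mod 26 = 9 * 0 mod 26 = 0 -> 'A'.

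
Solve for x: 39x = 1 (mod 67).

Step 1: We need x such that 39 * x = 1 (mod 67).
Step 2: Using the extended Euclidean algorithm or trial:
  39 * 55 = 2145 = 32 * 67 + 1.
Step 3: Since 2145 mod 67 = 1, the inverse is x = 55.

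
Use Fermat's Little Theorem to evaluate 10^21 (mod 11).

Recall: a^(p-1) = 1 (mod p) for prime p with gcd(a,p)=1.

Step 1: Since 11 is prime, by Fermat's Little Theorem: 10^10 = 1 (mod 11).
Step 2: Reduce exponent: 21 mod 10 = 1.
Step 3: So 10^21 = 10^1 (mod 11).
Step 4: 10^1 mod 11 = 10.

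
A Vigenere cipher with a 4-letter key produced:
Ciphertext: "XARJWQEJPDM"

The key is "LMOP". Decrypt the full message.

Step 1: Key 'LMOP' has length 4. Extended key: LMOPLMOPLMO
Step 2: Decrypt each position:
  X(23) - L(11) = 12 = M
  A(0) - M(12) = 14 = O
  R(17) - O(14) = 3 = D
  J(9) - P(15) = 20 = U
  W(22) - L(11) = 11 = L
  Q(16) - M(12) = 4 = E
  E(4) - O(14) = 16 = Q
  J(9) - P(15) = 20 = U
  P(15) - L(11) = 4 = E
  D(3) - M(12) = 17 = R
  M(12) - O(14) = 24 = Y
Plaintext: MODULEQUERY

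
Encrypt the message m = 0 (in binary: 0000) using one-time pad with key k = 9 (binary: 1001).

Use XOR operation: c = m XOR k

Step 1: Write out the XOR operation bit by bit:
  Message: 0000
  Key:     1001
  XOR:     1001
Step 2: Convert to decimal: 1001 = 9.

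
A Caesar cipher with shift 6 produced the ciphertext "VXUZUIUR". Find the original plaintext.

Step 1: Reverse the shift by subtracting 6 from each letter position.
  V (position 21) -> position (21-6) mod 26 = 15 -> P
  X (position 23) -> position (23-6) mod 26 = 17 -> R
  U (position 20) -> position (20-6) mod 26 = 14 -> O
  Z (position 25) -> position (25-6) mod 26 = 19 -> T
  U (position 20) -> position (20-6) mod 26 = 14 -> O
  I (position 8) -> position (8-6) mod 26 = 2 -> C
  U (position 20) -> position (20-6) mod 26 = 14 -> O
  R (position 17) -> position (17-6) mod 26 = 11 -> L
Decrypted message: PROTOCOL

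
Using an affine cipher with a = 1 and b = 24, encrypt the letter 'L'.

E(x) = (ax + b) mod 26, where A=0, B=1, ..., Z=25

Step 1: Convert 'L' to number: x = 11.
Step 2: E(11) = (1 * 11 + 24) mod 26 = 35 mod 26 = 9.
Step 3: Convert 9 back to letter: J.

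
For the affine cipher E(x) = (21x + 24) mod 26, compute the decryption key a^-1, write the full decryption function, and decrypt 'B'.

Step 1: Find a^-1, the modular inverse of 21 mod 26.
Step 2: We need 21 * a^-1 = 1 (mod 26).
Step 3: 21 * 5 = 105 = 4 * 26 + 1, so a^-1 = 5.
Step 4: D(y) = 5(y - 24) mod 26.
Step 5: Apply to 'B' (y = 1): D(1) = 5 * (1 - 24) mod 26 = 5 * -23 mod 26 = 15 -> 'P'.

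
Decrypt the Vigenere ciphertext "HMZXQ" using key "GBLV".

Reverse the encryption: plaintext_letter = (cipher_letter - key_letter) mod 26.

Step 1: Extend key: GBLVG
Step 2: Decrypt each letter (c - k) mod 26:
  H(7) - G(6) = (7-6) mod 26 = 1 = B
  M(12) - B(1) = (12-1) mod 26 = 11 = L
  Z(25) - L(11) = (25-11) mod 26 = 14 = O
  X(23) - V(21) = (23-21) mod 26 = 2 = C
  Q(16) - G(6) = (16-6) mod 26 = 10 = K
Plaintext: BLOCK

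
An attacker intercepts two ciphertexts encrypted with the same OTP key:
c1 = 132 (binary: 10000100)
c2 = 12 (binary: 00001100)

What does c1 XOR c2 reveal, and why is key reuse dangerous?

Step 1: c1 XOR c2 = (m1 XOR k) XOR (m2 XOR k).
Step 2: By XOR associativity/commutativity: = m1 XOR m2 XOR k XOR k = m1 XOR m2.
Step 3: 10000100 XOR 00001100 = 10001000 = 136.
Step 4: The key cancels out! An attacker learns m1 XOR m2 = 136, revealing the relationship between plaintexts.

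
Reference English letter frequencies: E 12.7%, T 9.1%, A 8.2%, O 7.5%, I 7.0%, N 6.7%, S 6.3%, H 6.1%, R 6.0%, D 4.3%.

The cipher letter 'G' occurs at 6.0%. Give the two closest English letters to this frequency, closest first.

Step 1: Observed frequency of 'G' is 6.0%.
Step 2: Compute distances to each reference frequency and sort:
  R (6.0%): difference = 0.0% <-- BEST
  H (6.1%): difference = 0.1% <-- RUNNER-UP
  S (6.3%): difference = 0.3%
  N (6.7%): difference = 0.7%
  I (7.0%): difference = 1.0%
Step 3: Most likely is 'R' (6.0%, diff 0.0%); second most likely is 'H' (6.1%, diff 0.1%).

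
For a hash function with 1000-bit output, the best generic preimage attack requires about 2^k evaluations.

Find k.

Step 1: The hash has a 1000-bit output.
Step 2: Preimage resistance means: given a digest h(x), it should be infeasible to find any input that hashes to it.
With a 1000-bit output there are 2^1000 possible digests, so a generic brute-force preimage search costs about 2^1000 evaluations.
Step 3: Security level = 1000 bits.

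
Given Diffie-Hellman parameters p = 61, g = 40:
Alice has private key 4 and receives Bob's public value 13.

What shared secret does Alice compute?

Step 1: s = B^a mod p = 13^4 mod 61.
  13^1 mod 61 = 13
  13^2 mod 61 = (13 * 13) mod 61 = 47
  13^3 mod 61 = (47 * 13) mod 61 = 1
  13^4 mod 61 = (1 * 13) mod 61 = 13
Result: shared secret = 13.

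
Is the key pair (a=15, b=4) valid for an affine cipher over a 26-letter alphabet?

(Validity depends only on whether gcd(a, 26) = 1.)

Step 1: Compute gcd(15, 26).
Step 2: gcd(15, 26) = 1.
Since gcd = 1, 15 is coprime with 26, so it is a valid key.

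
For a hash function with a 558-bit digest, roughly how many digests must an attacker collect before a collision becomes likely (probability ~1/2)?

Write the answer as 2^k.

Step 1: The birthday paradox gives collision probability ~50% after sqrt(2^n) = 2^(n/2) hashes.
Step 2: For 558-bit output: 2^(558/2) = 2^279.
Step 3: Approximately 2^279 hash computations needed.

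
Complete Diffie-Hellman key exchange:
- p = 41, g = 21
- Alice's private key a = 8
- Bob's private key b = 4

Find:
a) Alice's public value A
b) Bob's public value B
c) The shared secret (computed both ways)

Step 1: A = g^a mod p = 21^8 mod 41 = 37.
Step 2: B = g^b mod p = 21^4 mod 41 = 18.
Step 3: Alice computes s = B^a mod p = 18^8 mod 41 = 10.
Step 4: Bob computes s = A^b mod p = 37^4 mod 41 = 10.
Both sides agree: shared secret = 10.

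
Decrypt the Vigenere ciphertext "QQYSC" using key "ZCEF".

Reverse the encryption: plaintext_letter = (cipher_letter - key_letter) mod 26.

Step 1: Extend key: ZCEFZ
Step 2: Decrypt each letter (c - k) mod 26:
  Q(16) - Z(25) = (16-25) mod 26 = 17 = R
  Q(16) - C(2) = (16-2) mod 26 = 14 = O
  Y(24) - E(4) = (24-4) mod 26 = 20 = U
  S(18) - F(5) = (18-5) mod 26 = 13 = N
  C(2) - Z(25) = (2-25) mod 26 = 3 = D
Plaintext: ROUND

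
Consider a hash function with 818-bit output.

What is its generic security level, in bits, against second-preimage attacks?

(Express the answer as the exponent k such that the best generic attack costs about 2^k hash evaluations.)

Step 1: The hash has a 818-bit output.
Step 2: Second-preimage resistance means: given a specific input x, it should be infeasible to find a different y with h(y) = h(x).
With a 818-bit output, a generic search for a second preimage costs about 2^818 evaluations (each trial matches the fixed target with probability 2^-818).
Step 3: Security level = 818 bits.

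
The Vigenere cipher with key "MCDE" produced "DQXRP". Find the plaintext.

Step 1: Extend key: MCDEM
Step 2: Decrypt each letter (c - k) mod 26:
  D(3) - M(12) = (3-12) mod 26 = 17 = R
  Q(16) - C(2) = (16-2) mod 26 = 14 = O
  X(23) - D(3) = (23-3) mod 26 = 20 = U
  R(17) - E(4) = (17-4) mod 26 = 13 = N
  P(15) - M(12) = (15-12) mod 26 = 3 = D
Plaintext: ROUND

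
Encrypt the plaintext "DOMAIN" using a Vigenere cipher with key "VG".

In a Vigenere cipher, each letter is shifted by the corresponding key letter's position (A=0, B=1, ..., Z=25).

Step 1: Repeat key to match plaintext length:
  Plaintext: DOMAIN
  Key:       VGVGVG
Step 2: Encrypt each letter:
  D(3) + V(21) = (3+21) mod 26 = 24 = Y
  O(14) + G(6) = (14+6) mod 26 = 20 = U
  M(12) + V(21) = (12+21) mod 26 = 7 = H
  A(0) + G(6) = (0+6) mod 26 = 6 = G
  I(8) + V(21) = (8+21) mod 26 = 3 = D
  N(13) + G(6) = (13+6) mod 26 = 19 = T
Ciphertext: YUHGDT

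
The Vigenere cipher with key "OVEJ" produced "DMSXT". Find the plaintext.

Step 1: Extend key: OVEJO
Step 2: Decrypt each letter (c - k) mod 26:
  D(3) - O(14) = (3-14) mod 26 = 15 = P
  M(12) - V(21) = (12-21) mod 26 = 17 = R
  S(18) - E(4) = (18-4) mod 26 = 14 = O
  X(23) - J(9) = (23-9) mod 26 = 14 = O
  T(19) - O(14) = (19-14) mod 26 = 5 = F
Plaintext: PROOF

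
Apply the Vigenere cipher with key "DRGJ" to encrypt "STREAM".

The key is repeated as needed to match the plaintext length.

Step 1: Repeat key to match plaintext length:
  Plaintext: STREAM
  Key:       DRGJDR
Step 2: Encrypt each letter:
  S(18) + D(3) = (18+3) mod 26 = 21 = V
  T(19) + R(17) = (19+17) mod 26 = 10 = K
  R(17) + G(6) = (17+6) mod 26 = 23 = X
  E(4) + J(9) = (4+9) mod 26 = 13 = N
  A(0) + D(3) = (0+3) mod 26 = 3 = D
  M(12) + R(17) = (12+17) mod 26 = 3 = D
Ciphertext: VKXNDD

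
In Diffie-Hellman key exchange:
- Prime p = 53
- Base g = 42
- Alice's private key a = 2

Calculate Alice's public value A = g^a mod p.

Step 1: A = g^a mod p = 42^2 mod 53.
  42^1 mod 53 = 42
  42^2 mod 53 = (42 * 42) mod 53 = 15
Result: A = 15.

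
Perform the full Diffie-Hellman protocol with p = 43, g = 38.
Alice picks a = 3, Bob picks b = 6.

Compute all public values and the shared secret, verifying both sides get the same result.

Step 1: A = g^a mod p = 38^3 mod 43 = 4.
Step 2: B = g^b mod p = 38^6 mod 43 = 16.
Step 3: Alice computes s = B^a mod p = 16^3 mod 43 = 11.
Step 4: Bob computes s = A^b mod p = 4^6 mod 43 = 11.
Both sides agree: shared secret = 11.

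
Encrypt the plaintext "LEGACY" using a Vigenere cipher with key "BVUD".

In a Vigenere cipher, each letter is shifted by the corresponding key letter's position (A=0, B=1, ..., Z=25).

Step 1: Repeat key to match plaintext length:
  Plaintext: LEGACY
  Key:       BVUDBV
Step 2: Encrypt each letter:
  L(11) + B(1) = (11+1) mod 26 = 12 = M
  E(4) + V(21) = (4+21) mod 26 = 25 = Z
  G(6) + U(20) = (6+20) mod 26 = 0 = A
  A(0) + D(3) = (0+3) mod 26 = 3 = D
  C(2) + B(1) = (2+1) mod 26 = 3 = D
  Y(24) + V(21) = (24+21) mod 26 = 19 = T
Ciphertext: MZADDT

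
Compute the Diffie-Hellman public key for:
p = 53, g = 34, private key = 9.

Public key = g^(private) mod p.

Step 1: A = g^a mod p = 34^9 mod 53.
  34^1 mod 53 = 34
  34^2 mod 53 = (34 * 34) mod 53 = 43
  34^3 mod 53 = (43 * 34) mod 53 = 31
  34^4 mod 53 = (31 * 34) mod 53 = 47
  34^5 mod 53 = (47 * 34) mod 53 = 8
  34^6 mod 53 = (8 * 34) mod 53 = 7
  34^7 mod 53 = (7 * 34) mod 53 = 26
  34^8 mod 53 = (26 * 34) mod 53 = 36
  34^9 mod 53 = (36 * 34) mod 53 = 5
Result: A = 5.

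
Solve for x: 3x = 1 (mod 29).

Step 1: We need x such that 3 * x = 1 (mod 29).
Step 2: Using the extended Euclidean algorithm or trial:
  3 * 10 = 30 = 1 * 29 + 1.
Step 3: Since 30 mod 29 = 1, the inverse is x = 10.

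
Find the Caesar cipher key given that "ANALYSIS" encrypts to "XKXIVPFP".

Step 1: Compare first letters: A (position 0) -> X (position 23).
Step 2: Shift = (23 - 0) mod 26 = 23.
The shift value is 23.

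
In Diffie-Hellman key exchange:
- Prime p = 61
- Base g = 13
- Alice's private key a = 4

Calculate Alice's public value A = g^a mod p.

Step 1: A = g^a mod p = 13^4 mod 61.
  13^1 mod 61 = 13
  13^2 mod 61 = (13 * 13) mod 61 = 47
  13^3 mod 61 = (47 * 13) mod 61 = 1
  13^4 mod 61 = (1 * 13) mod 61 = 13
Result: A = 13.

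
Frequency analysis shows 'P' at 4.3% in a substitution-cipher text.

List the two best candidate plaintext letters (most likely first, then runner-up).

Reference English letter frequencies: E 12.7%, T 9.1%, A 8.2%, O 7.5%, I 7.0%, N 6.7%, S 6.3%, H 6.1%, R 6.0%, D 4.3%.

Step 1: Observed frequency of 'P' is 4.3%.
Step 2: Compute distances to each reference frequency and sort:
  D (4.3%): difference = 0.0% <-- BEST
  R (6.0%): difference = 1.7% <-- RUNNER-UP
  H (6.1%): difference = 1.8%
  S (6.3%): difference = 2.0%
  N (6.7%): difference = 2.4%
Step 3: Most likely is 'D' (4.3%, diff 0.0%); second most likely is 'R' (6.0%, diff 1.7%).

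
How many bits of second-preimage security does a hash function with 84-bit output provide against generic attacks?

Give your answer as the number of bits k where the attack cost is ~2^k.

Step 1: The hash has a 84-bit output.
Step 2: Second-preimage resistance means: given a specific input x, it should be infeasible to find a different y with h(y) = h(x).
With a 84-bit output, a generic search for a second preimage costs about 2^84 evaluations (each trial matches the fixed target with probability 2^-84).
Step 3: Security level = 84 bits.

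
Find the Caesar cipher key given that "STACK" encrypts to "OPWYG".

Step 1: Compare first letters: S (position 18) -> O (position 14).
Step 2: Shift = (14 - 18) mod 26 = 22.
The shift value is 22.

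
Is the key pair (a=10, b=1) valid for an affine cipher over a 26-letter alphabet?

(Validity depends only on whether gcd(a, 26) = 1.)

Step 1: Compute gcd(10, 26).
Step 2: gcd(10, 26) = 2.
Since gcd = 2 != 1, 10 shares a common factor with 26, so it cannot be used.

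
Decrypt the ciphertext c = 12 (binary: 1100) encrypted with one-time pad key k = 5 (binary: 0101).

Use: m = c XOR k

Step 1: XOR ciphertext with key:
  Ciphertext: 1100
  Key:        0101
  XOR:        1001
Step 2: Plaintext = 1001 = 9 in decimal.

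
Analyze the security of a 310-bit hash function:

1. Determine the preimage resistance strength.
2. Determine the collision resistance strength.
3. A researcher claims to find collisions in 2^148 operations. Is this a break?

Step 1: Preimage resistance requires brute-force of 2^310 operations.
Step 2: Collision resistance (birthday bound) = 2^(310/2) = 2^155.
Step 3: The claimed attack costs 2^148 operations.
Step 4: Since 2^148 < 2^155, the claimed attack beats the generic birthday bound, so collision resistance is broken.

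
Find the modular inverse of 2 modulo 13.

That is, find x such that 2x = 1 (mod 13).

Step 1: We need x such that 2 * x = 1 (mod 13).
Step 2: Using the extended Euclidean algorithm or trial:
  2 * 7 = 14 = 1 * 13 + 1.
Step 3: Since 14 mod 13 = 1, the inverse is x = 7.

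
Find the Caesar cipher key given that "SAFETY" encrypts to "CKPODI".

Step 1: Compare first letters: S (position 18) -> C (position 2).
Step 2: Shift = (2 - 18) mod 26 = 10.
The shift value is 10.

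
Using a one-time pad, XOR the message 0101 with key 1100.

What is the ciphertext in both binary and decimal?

Step 1: Write out the XOR operation bit by bit:
  Message: 0101
  Key:     1100
  XOR:     1001
Step 2: Convert to decimal: 1001 = 9.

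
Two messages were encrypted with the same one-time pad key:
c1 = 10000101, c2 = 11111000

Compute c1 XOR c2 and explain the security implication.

Step 1: c1 XOR c2 = (m1 XOR k) XOR (m2 XOR k).
Step 2: By XOR associativity/commutativity: = m1 XOR m2 XOR k XOR k = m1 XOR m2.
Step 3: 10000101 XOR 11111000 = 01111101 = 125.
Step 4: The key cancels out! An attacker learns m1 XOR m2 = 125, revealing the relationship between plaintexts.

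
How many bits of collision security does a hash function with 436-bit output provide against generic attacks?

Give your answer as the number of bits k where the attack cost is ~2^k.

Step 1: The hash has a 436-bit output.
Step 2: Collision resistance means it should be infeasible to find any x != y with h(x) = h(y).
By the birthday bound, a generic collision search succeeds after about sqrt(2^436) = 2^(436/2) = 2^218 evaluations.
Step 3: Security level = 218 bits.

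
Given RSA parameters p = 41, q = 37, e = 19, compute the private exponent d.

Step 1: n = 41 * 37 = 1517.
Step 2: phi(n) = 40 * 36 = 1440.
Step 3: Find d such that 19 * d = 1 (mod 1440).
Step 4: d = 19^(-1) mod 1440 = 379.
Verification: 19 * 379 = 7201 = 5 * 1440 + 1.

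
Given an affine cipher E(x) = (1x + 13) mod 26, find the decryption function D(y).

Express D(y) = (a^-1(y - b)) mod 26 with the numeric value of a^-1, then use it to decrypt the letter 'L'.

Step 1: Find a^-1, the modular inverse of 1 mod 26.
Step 2: We need 1 * a^-1 = 1 (mod 26).
Step 3: 1 * 1 = 1 = 0 * 26 + 1, so a^-1 = 1.
Step 4: D(y) = 1(y - 13) mod 26.
Step 5: Apply to 'L' (y = 11): D(11) = 1 * (11 - 13) mod 26 = 1 * -2 mod 26 = 24 -> 'Y'.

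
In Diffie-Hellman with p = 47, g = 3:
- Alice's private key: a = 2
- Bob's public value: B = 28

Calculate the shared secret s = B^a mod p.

Step 1: s = B^a mod p = 28^2 mod 47.
  28^1 mod 47 = 28
  28^2 mod 47 = (28 * 28) mod 47 = 32
Result: shared secret = 32.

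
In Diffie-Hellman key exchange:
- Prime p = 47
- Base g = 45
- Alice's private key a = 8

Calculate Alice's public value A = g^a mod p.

Step 1: A = g^a mod p = 45^8 mod 47.
  45^1 mod 47 = 45
  45^2 mod 47 = (45 * 45) mod 47 = 4
  45^3 mod 47 = (4 * 45) mod 47 = 39
  45^4 mod 47 = (39 * 45) mod 47 = 16
  45^5 mod 47 = (16 * 45) mod 47 = 15
  45^6 mod 47 = (15 * 45) mod 47 = 17
  45^7 mod 47 = (17 * 45) mod 47 = 13
  45^8 mod 47 = (13 * 45) mod 47 = 21
Result: A = 21.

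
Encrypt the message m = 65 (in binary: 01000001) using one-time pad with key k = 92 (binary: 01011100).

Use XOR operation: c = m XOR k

Step 1: Write out the XOR operation bit by bit:
  Message: 01000001
  Key:     01011100
  XOR:     00011101
Step 2: Convert to decimal: 00011101 = 29.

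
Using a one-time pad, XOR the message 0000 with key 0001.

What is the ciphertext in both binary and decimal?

Step 1: Write out the XOR operation bit by bit:
  Message: 0000
  Key:     0001
  XOR:     0001
Step 2: Convert to decimal: 0001 = 1.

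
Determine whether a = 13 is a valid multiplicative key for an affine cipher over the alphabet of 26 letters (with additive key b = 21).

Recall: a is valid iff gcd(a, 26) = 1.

Step 1: Compute gcd(13, 26).
Step 2: gcd(13, 26) = 13.
Since gcd = 13 != 1, 13 shares a common factor with 26, so it cannot be used.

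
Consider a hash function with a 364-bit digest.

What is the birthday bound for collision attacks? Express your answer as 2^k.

Step 1: The birthday paradox gives collision probability ~50% after sqrt(2^n) = 2^(n/2) hashes.
Step 2: For 364-bit output: 2^(364/2) = 2^182.
Step 3: Approximately 2^182 hash computations needed.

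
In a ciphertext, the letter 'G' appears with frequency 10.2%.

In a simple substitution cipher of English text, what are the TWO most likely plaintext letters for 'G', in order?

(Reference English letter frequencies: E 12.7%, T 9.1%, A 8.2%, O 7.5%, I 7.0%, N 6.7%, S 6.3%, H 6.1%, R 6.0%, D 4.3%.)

Step 1: Observed frequency of 'G' is 10.2%.
Step 2: Compute distances to each reference frequency and sort:
  T (9.1%): difference = 1.1% <-- BEST
  A (8.2%): difference = 2.0% <-- RUNNER-UP
  E (12.7%): difference = 2.5%
  O (7.5%): difference = 2.7%
  I (7.0%): difference = 3.2%
Step 3: Most likely is 'T' (9.1%, diff 1.1%); second most likely is 'A' (8.2%, diff 2.0%).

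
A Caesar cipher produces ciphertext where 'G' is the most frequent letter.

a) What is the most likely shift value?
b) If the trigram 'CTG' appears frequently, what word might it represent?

Step 1: In English, 'E' is the most frequent letter (12.7%).
Step 2: The most frequent ciphertext letter is 'G' (position 6).
Step 3: Shift = (6 - 4) mod 26 = 2.
Step 4: Decrypt 'CTG' by shifting back 2:
  C -> A
  T -> R
  G -> E
Step 5: 'CTG' decrypts to 'ARE'.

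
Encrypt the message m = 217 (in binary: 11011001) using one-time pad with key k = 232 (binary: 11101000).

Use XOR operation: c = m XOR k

Step 1: Write out the XOR operation bit by bit:
  Message: 11011001
  Key:     11101000
  XOR:     00110001
Step 2: Convert to decimal: 00110001 = 49.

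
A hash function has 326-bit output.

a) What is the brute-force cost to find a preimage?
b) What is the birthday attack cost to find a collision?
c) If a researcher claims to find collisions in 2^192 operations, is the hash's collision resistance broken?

Step 1: Preimage resistance requires brute-force of 2^326 operations.
Step 2: Collision resistance (birthday bound) = 2^(326/2) = 2^163.
Step 3: The claimed attack costs 2^192 operations.
Step 4: Since 2^192 >= 2^163, the claimed attack is no faster than the generic birthday attack, so this does not break collision resistance.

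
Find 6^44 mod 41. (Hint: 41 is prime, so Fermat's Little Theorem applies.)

Step 1: Since 41 is prime, by Fermat's Little Theorem: 6^40 = 1 (mod 41).
Step 2: Reduce exponent: 44 mod 40 = 4.
Step 3: So 6^44 = 6^4 (mod 41).
Step 4: 6^4 mod 41 = 25.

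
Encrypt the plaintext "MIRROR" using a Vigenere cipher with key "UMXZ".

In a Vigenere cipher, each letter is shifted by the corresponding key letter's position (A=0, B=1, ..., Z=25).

Step 1: Repeat key to match plaintext length:
  Plaintext: MIRROR
  Key:       UMXZUM
Step 2: Encrypt each letter:
  M(12) + U(20) = (12+20) mod 26 = 6 = G
  I(8) + M(12) = (8+12) mod 26 = 20 = U
  R(17) + X(23) = (17+23) mod 26 = 14 = O
  R(17) + Z(25) = (17+25) mod 26 = 16 = Q
  O(14) + U(20) = (14+20) mod 26 = 8 = I
  R(17) + M(12) = (17+12) mod 26 = 3 = D
Ciphertext: GUOQID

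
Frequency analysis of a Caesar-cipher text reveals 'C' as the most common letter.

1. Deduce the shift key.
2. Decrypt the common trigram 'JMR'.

Step 1: In English, 'E' is the most frequent letter (12.7%).
Step 2: The most frequent ciphertext letter is 'C' (position 2).
Step 3: Shift = (2 - 4) mod 26 = 24.
Step 4: Decrypt 'JMR' by shifting back 24:
  J -> L
  M -> O
  R -> T
Step 5: 'JMR' decrypts to 'LOT'.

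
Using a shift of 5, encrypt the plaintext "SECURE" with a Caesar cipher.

Step 1: For each letter, shift forward by 5 positions (mod 26).
  S (position 18) -> position (18+5) mod 26 = 23 -> X
  E (position 4) -> position (4+5) mod 26 = 9 -> J
  C (position 2) -> position (2+5) mod 26 = 7 -> H
  U (position 20) -> position (20+5) mod 26 = 25 -> Z
  R (position 17) -> position (17+5) mod 26 = 22 -> W
  E (position 4) -> position (4+5) mod 26 = 9 -> J
Result: XJHZWJ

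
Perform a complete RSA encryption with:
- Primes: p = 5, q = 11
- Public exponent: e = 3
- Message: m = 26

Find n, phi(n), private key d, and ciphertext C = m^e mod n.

Step 1: n = 5 * 11 = 55.
Step 2: phi(n) = (5-1)(11-1) = 4 * 10 = 40.
Step 3: Find d = 3^(-1) mod 40 = 27.
  Verify: 3 * 27 = 81 = 1 (mod 40).
Step 4: C = 26^3 mod 55 = 31.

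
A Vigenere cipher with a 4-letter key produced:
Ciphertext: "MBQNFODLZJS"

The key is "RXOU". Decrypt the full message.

Step 1: Key 'RXOU' has length 4. Extended key: RXOURXOURXO
Step 2: Decrypt each position:
  M(12) - R(17) = 21 = V
  B(1) - X(23) = 4 = E
  Q(16) - O(14) = 2 = C
  N(13) - U(20) = 19 = T
  F(5) - R(17) = 14 = O
  O(14) - X(23) = 17 = R
  D(3) - O(14) = 15 = P
  L(11) - U(20) = 17 = R
  Z(25) - R(17) = 8 = I
  J(9) - X(23) = 12 = M
  S(18) - O(14) = 4 = E
Plaintext: VECTORPRIME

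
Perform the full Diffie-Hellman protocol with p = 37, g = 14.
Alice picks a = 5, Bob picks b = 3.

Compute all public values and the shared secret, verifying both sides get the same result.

Step 1: A = g^a mod p = 14^5 mod 37 = 29.
Step 2: B = g^b mod p = 14^3 mod 37 = 6.
Step 3: Alice computes s = B^a mod p = 6^5 mod 37 = 6.
Step 4: Bob computes s = A^b mod p = 29^3 mod 37 = 6.
Both sides agree: shared secret = 6.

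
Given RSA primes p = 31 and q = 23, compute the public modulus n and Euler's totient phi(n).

Step 1: n = p * q = 31 * 23 = 713.
Step 2: phi(n) = (p-1)(q-1) = 30 * 22 = 660.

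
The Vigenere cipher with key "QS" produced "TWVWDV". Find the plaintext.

Step 1: Extend key: QSQSQS
Step 2: Decrypt each letter (c - k) mod 26:
  T(19) - Q(16) = (19-16) mod 26 = 3 = D
  W(22) - S(18) = (22-18) mod 26 = 4 = E
  V(21) - Q(16) = (21-16) mod 26 = 5 = F
  W(22) - S(18) = (22-18) mod 26 = 4 = E
  D(3) - Q(16) = (3-16) mod 26 = 13 = N
  V(21) - S(18) = (21-18) mod 26 = 3 = D
Plaintext: DEFEND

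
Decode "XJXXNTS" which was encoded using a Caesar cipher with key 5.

Step 1: Reverse the shift by subtracting 5 from each letter position.
  X (position 23) -> position (23-5) mod 26 = 18 -> S
  J (position 9) -> position (9-5) mod 26 = 4 -> E
  X (position 23) -> position (23-5) mod 26 = 18 -> S
  X (position 23) -> position (23-5) mod 26 = 18 -> S
  N (position 13) -> position (13-5) mod 26 = 8 -> I
  T (position 19) -> position (19-5) mod 26 = 14 -> O
  S (position 18) -> position (18-5) mod 26 = 13 -> N
Decrypted message: SESSION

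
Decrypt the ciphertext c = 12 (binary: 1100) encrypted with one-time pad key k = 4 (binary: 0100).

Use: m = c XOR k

Step 1: XOR ciphertext with key:
  Ciphertext: 1100
  Key:        0100
  XOR:        1000
Step 2: Plaintext = 1000 = 8 in decimal.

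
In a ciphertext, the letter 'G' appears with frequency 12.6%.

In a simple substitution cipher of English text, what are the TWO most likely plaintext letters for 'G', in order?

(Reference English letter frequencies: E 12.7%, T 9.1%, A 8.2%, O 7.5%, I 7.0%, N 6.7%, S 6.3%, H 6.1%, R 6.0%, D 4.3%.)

Step 1: Observed frequency of 'G' is 12.6%.
Step 2: Compute distances to each reference frequency and sort:
  E (12.7%): difference = 0.1% <-- BEST
  T (9.1%): difference = 3.5% <-- RUNNER-UP
  A (8.2%): difference = 4.4%
  O (7.5%): difference = 5.1%
  I (7.0%): difference = 5.6%
Step 3: Most likely is 'E' (12.7%, diff 0.1%); second most likely is 'T' (9.1%, diff 3.5%).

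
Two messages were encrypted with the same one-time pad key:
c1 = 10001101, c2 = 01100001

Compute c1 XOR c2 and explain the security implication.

Step 1: c1 XOR c2 = (m1 XOR k) XOR (m2 XOR k).
Step 2: By XOR associativity/commutativity: = m1 XOR m2 XOR k XOR k = m1 XOR m2.
Step 3: 10001101 XOR 01100001 = 11101100 = 236.
Step 4: The key cancels out! An attacker learns m1 XOR m2 = 236, revealing the relationship between plaintexts.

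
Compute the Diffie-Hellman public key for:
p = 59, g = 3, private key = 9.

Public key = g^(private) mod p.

Step 1: A = g^a mod p = 3^9 mod 59.
  3^1 mod 59 = 3
  3^2 mod 59 = (3 * 3) mod 59 = 9
  3^3 mod 59 = (9 * 3) mod 59 = 27
  3^4 mod 59 = (27 * 3) mod 59 = 22
  3^5 mod 59 = (22 * 3) mod 59 = 7
  3^6 mod 59 = (7 * 3) mod 59 = 21
  3^7 mod 59 = (21 * 3) mod 59 = 4
  3^8 mod 59 = (4 * 3) mod 59 = 12
  3^9 mod 59 = (12 * 3) mod 59 = 36
Result: A = 36.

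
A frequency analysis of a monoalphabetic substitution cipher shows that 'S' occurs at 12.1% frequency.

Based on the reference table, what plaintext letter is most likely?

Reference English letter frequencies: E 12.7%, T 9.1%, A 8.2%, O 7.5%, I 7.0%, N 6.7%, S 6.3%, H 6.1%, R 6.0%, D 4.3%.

Step 1: The observed frequency is 12.1%.
Step 2: Compare with English frequencies:
  E: 12.7% (difference: 0.6%) <-- closest
  T: 9.1% (difference: 3.0%)
  A: 8.2% (difference: 3.9%)
  O: 7.5% (difference: 4.6%)
  I: 7.0% (difference: 5.1%)
  N: 6.7% (difference: 5.4%)
  S: 6.3% (difference: 5.8%)
  H: 6.1% (difference: 6.0%)
  R: 6.0% (difference: 6.1%)
  D: 4.3% (difference: 7.8%)
Step 3: 'S' most likely represents 'E' (frequency 12.7%).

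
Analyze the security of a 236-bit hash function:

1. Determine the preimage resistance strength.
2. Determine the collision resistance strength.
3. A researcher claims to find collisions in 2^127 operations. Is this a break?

Step 1: Preimage resistance requires brute-force of 2^236 operations.
Step 2: Collision resistance (birthday bound) = 2^(236/2) = 2^118.
Step 3: The claimed attack costs 2^127 operations.
Step 4: Since 2^127 >= 2^118, the claimed attack is no faster than the generic birthday attack, so this does not break collision resistance.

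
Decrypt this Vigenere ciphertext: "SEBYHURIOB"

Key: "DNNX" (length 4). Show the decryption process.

Step 1: Key 'DNNX' has length 4. Extended key: DNNXDNNXDN
Step 2: Decrypt each position:
  S(18) - D(3) = 15 = P
  E(4) - N(13) = 17 = R
  B(1) - N(13) = 14 = O
  Y(24) - X(23) = 1 = B
  H(7) - D(3) = 4 = E
  U(20) - N(13) = 7 = H
  R(17) - N(13) = 4 = E
  I(8) - X(23) = 11 = L
  O(14) - D(3) = 11 = L
  B(1) - N(13) = 14 = O
Plaintext: PROBEHELLO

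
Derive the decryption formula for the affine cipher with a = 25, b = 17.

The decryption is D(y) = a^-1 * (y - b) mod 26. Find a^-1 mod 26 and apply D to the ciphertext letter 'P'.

Step 1: Find a^-1, the modular inverse of 25 mod 26.
Step 2: We need 25 * a^-1 = 1 (mod 26).
Step 3: 25 * 25 = 625 = 24 * 26 + 1, so a^-1 = 25.
Step 4: D(y) = 25(y - 17) mod 26.
Step 5: Apply to 'P' (y = 15): D(15) = 25 * (15 - 17) mod 26 = 25 * -2 mod 26 = 2 -> 'C'.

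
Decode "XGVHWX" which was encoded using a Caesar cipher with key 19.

Step 1: Reverse the shift by subtracting 19 from each letter position.
  X (position 23) -> position (23-19) mod 26 = 4 -> E
  G (position 6) -> position (6-19) mod 26 = 13 -> N
  V (position 21) -> position (21-19) mod 26 = 2 -> C
  H (position 7) -> position (7-19) mod 26 = 14 -> O
  W (position 22) -> position (22-19) mod 26 = 3 -> D
  X (position 23) -> position (23-19) mod 26 = 4 -> E
Decrypted message: ENCODE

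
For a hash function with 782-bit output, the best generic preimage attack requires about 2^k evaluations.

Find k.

Step 1: The hash has a 782-bit output.
Step 2: Preimage resistance means: given a digest h(x), it should be infeasible to find any input that hashes to it.
With a 782-bit output there are 2^782 possible digests, so a generic brute-force preimage search costs about 2^782 evaluations.
Step 3: Security level = 782 bits.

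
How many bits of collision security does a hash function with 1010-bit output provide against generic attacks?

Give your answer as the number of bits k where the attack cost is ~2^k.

Step 1: The hash has a 1010-bit output.
Step 2: Collision resistance means it should be infeasible to find any x != y with h(x) = h(y).
By the birthday bound, a generic collision search succeeds after about sqrt(2^1010) = 2^(1010/2) = 2^505 evaluations.
Step 3: Security level = 505 bits.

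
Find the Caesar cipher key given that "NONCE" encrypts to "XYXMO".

Step 1: Compare first letters: N (position 13) -> X (position 23).
Step 2: Shift = (23 - 13) mod 26 = 10.
The shift value is 10.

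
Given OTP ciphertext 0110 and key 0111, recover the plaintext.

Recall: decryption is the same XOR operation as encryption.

Step 1: XOR ciphertext with key:
  Ciphertext: 0110
  Key:        0111
  XOR:        0001
Step 2: Plaintext = 0001 = 1 in decimal.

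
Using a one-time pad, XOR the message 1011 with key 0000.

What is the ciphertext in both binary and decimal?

Step 1: Write out the XOR operation bit by bit:
  Message: 1011
  Key:     0000
  XOR:     1011
Step 2: Convert to decimal: 1011 = 11.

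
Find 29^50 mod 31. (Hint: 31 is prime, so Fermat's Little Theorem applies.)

Step 1: Since 31 is prime, by Fermat's Little Theorem: 29^30 = 1 (mod 31).
Step 2: Reduce exponent: 50 mod 30 = 20.
Step 3: So 29^50 = 29^20 (mod 31).
Step 4: 29^20 mod 31 = 1.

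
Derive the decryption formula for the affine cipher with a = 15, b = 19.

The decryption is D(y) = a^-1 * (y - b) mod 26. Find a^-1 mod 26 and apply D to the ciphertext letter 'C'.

Step 1: Find a^-1, the modular inverse of 15 mod 26.
Step 2: We need 15 * a^-1 = 1 (mod 26).
Step 3: 15 * 7 = 105 = 4 * 26 + 1, so a^-1 = 7.
Step 4: D(y) = 7(y - 19) mod 26.
Step 5: Apply to 'C' (y = 2): D(2) = 7 * (2 - 19) mod 26 = 7 * -17 mod 26 = 11 -> 'L'.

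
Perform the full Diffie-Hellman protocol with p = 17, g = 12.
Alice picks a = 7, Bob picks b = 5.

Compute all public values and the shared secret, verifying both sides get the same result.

Step 1: A = g^a mod p = 12^7 mod 17 = 7.
Step 2: B = g^b mod p = 12^5 mod 17 = 3.
Step 3: Alice computes s = B^a mod p = 3^7 mod 17 = 11.
Step 4: Bob computes s = A^b mod p = 7^5 mod 17 = 11.
Both sides agree: shared secret = 11.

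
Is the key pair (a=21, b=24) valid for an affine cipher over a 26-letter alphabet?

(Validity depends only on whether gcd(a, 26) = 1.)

Step 1: Compute gcd(21, 26).
Step 2: gcd(21, 26) = 1.
Since gcd = 1, 21 is coprime with 26, so it is a valid key.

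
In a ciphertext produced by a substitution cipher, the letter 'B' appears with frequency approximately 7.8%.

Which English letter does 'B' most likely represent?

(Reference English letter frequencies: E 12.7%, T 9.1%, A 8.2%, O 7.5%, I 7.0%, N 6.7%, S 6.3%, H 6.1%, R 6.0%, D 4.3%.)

Step 1: The observed frequency is 7.8%.
Step 2: Compare with English frequencies:
  E: 12.7% (difference: 4.9%)
  T: 9.1% (difference: 1.3%)
  A: 8.2% (difference: 0.4%)
  O: 7.5% (difference: 0.3%) <-- closest
  I: 7.0% (difference: 0.8%)
  N: 6.7% (difference: 1.1%)
  S: 6.3% (difference: 1.5%)
  H: 6.1% (difference: 1.7%)
  R: 6.0% (difference: 1.8%)
  D: 4.3% (difference: 3.5%)
Step 3: 'B' most likely represents 'O' (frequency 7.5%).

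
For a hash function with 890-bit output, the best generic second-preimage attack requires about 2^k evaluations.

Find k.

Step 1: The hash has a 890-bit output.
Step 2: Second-preimage resistance means: given a specific input x, it should be infeasible to find a different y with h(y) = h(x).
With a 890-bit output, a generic search for a second preimage costs about 2^890 evaluations (each trial matches the fixed target with probability 2^-890).
Step 3: Security level = 890 bits.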